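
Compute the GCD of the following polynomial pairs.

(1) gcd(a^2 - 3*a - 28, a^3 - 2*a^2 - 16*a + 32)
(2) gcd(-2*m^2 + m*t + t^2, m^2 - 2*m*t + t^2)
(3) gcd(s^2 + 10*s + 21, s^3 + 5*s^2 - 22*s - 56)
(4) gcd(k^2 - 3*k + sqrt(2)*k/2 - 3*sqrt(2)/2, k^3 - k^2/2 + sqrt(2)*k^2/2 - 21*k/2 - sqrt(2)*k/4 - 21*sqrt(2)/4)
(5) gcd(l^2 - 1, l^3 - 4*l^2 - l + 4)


(1) = gcd((a - 7)*(a + 4), (a - 4)*(a - 2)*(a + 4)) = a + 4
(2) = gcd((-m + t)*(2*m + t), (-m + t)^2) = -m + t
(3) = gcd((s + 3)*(s + 7), (s - 4)*(s + 2)*(s + 7)) = s + 7
(4) = gcd((k - 3)*(k + sqrt(2)/2), (k - 7/2)*(k + 3)*(k + sqrt(2)/2)) = k + sqrt(2)/2
(5) = l^2 - 1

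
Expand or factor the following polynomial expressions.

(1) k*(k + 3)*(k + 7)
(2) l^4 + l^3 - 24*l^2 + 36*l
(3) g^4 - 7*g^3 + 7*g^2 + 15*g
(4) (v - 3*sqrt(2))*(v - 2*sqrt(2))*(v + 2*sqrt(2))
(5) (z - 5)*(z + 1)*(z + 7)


(1) = k^3 + 10*k^2 + 21*k
(2) = l*(l - 3)*(l - 2)*(l + 6)
(3) = g*(g - 5)*(g - 3)*(g + 1)
(4) = v^3 - 3*sqrt(2)*v^2 - 8*v + 24*sqrt(2)
(5) = z^3 + 3*z^2 - 33*z - 35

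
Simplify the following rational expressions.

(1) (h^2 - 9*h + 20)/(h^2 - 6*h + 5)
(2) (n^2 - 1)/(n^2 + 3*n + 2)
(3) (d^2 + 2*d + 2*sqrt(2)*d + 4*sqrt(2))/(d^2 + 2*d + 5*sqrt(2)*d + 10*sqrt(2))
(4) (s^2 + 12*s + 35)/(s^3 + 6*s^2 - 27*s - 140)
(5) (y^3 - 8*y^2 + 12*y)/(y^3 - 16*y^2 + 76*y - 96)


(1) = (h - 4)/(h - 1)
(2) = (n - 1)/(n + 2)
(3) = (d + 2*sqrt(2))/(d + 5*sqrt(2))
(4) = (s + 5)/(s^2 - s - 20)
(5) = y/(y - 8)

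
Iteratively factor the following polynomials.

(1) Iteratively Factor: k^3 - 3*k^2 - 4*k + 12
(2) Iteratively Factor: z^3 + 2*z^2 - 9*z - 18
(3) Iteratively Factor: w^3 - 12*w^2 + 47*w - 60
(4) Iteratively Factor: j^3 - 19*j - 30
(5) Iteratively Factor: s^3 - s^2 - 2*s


(1) = (k + 2)*(k^2 - 5*k + 6) = (k - 3)*(k + 2)*(k - 2)
(2) = (z - 3)*(z^2 + 5*z + 6) = (z - 3)*(z + 2)*(z + 3)
(3) = (w - 4)*(w^2 - 8*w + 15) = (w - 5)*(w - 4)*(w - 3)
(4) = (j + 2)*(j^2 - 2*j - 15) = (j - 5)*(j + 2)*(j + 3)
(5) = (s)*(s^2 - s - 2) = s*(s - 2)*(s + 1)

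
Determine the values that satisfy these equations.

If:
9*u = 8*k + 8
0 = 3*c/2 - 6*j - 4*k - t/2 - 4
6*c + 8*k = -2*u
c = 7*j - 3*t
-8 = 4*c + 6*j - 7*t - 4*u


Then:
c = -4640/1217
j = -3224/1217
k = 2626/1217
t = -5976/1217
u = 3416/1217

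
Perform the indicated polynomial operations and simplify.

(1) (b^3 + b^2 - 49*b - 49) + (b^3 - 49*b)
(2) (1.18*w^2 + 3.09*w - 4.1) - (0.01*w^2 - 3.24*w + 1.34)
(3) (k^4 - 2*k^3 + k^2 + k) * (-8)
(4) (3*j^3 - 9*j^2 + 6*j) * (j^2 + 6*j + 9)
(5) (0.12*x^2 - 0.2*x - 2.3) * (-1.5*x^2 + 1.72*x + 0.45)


(1) = 2*b^3 + b^2 - 98*b - 49
(2) = 1.17*w^2 + 6.33*w - 5.44
(3) = -8*k^4 + 16*k^3 - 8*k^2 - 8*k
(4) = 3*j^5 + 9*j^4 - 21*j^3 - 45*j^2 + 54*j
(5) = -0.18*x^4 + 0.5064*x^3 + 3.16*x^2 - 4.046*x - 1.035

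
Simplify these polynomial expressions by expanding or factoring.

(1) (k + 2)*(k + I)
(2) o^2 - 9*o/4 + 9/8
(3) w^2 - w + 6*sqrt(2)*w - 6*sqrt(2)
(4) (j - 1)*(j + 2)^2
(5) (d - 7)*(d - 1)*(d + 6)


(1) = k^2 + 2*k + I*k + 2*I
(2) = (o - 3/2)*(o - 3/4)
(3) = (w - 1)*(w + 6*sqrt(2))
(4) = j^3 + 3*j^2 - 4
(5) = d^3 - 2*d^2 - 41*d + 42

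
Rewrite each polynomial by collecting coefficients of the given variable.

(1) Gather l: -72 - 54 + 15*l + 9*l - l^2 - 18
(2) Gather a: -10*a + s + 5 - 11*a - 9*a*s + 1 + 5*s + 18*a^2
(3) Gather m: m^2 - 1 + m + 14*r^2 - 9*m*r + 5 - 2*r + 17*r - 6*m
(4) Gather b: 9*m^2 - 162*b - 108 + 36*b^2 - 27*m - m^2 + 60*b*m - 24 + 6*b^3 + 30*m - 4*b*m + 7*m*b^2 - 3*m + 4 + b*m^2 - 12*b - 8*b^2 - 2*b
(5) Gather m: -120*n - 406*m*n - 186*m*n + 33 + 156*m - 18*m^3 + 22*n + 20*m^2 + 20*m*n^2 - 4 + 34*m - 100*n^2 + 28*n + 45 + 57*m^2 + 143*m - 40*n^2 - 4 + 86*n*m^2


(1) = -l^2 + 24*l - 144
(2) = 18*a^2 + a*(-9*s - 21) + 6*s + 6
(3) = m^2 + m*(-9*r - 5) + 14*r^2 + 15*r + 4
(4) = 6*b^3 + b^2*(7*m + 28) + b*(m^2 + 56*m - 176) + 8*m^2 - 128
(5) = -18*m^3 + m^2*(86*n + 77) + m*(20*n^2 - 592*n + 333) - 140*n^2 - 70*n + 70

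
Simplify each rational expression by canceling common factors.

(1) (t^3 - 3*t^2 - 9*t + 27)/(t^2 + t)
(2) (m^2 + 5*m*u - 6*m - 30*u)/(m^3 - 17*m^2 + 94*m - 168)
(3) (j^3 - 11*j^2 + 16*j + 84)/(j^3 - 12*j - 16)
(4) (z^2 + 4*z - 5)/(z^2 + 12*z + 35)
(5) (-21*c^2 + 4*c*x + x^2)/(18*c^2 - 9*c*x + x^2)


(1) = (t^3 - 3*t^2 - 9*t + 27)/(t^2 + t)
(2) = (m + 5*u)/(m^2 - 11*m + 28)
(3) = (j^2 - 13*j + 42)/(j^2 - 2*j - 8)
(4) = (z - 1)/(z + 7)
(5) = (7*c + x)/(-6*c + x)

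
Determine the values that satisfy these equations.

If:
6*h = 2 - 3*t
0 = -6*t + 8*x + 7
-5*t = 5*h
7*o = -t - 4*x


Then:
h = 2/3
o = 37/42
t = -2/3
x = -11/8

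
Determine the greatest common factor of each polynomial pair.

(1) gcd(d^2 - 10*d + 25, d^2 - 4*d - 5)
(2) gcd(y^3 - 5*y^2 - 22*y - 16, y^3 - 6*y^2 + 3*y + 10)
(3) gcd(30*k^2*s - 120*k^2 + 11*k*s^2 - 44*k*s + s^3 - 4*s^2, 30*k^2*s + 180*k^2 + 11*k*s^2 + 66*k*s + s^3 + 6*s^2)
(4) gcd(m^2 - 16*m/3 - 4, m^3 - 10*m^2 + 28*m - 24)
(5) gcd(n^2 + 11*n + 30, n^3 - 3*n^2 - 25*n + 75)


(1) = d - 5
(2) = gcd((y - 8)*(y + 1)*(y + 2), (y - 5)*(y - 2)*(y + 1)) = y + 1
(3) = 30*k^2 + 11*k*s + s^2
(4) = gcd((m - 6)*(m + 2/3), (m - 6)*(m - 2)^2) = m - 6
(5) = gcd((n + 5)*(n + 6), (n - 5)*(n - 3)*(n + 5)) = n + 5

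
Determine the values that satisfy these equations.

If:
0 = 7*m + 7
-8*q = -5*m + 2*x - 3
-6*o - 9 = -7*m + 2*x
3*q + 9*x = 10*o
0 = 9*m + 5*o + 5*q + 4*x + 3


Then:
No Solution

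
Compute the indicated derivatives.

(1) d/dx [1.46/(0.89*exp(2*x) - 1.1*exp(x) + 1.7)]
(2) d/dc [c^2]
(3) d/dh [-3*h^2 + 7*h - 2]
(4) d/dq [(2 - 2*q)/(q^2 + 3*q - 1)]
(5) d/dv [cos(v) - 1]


(1) = (1.606 - 2.5988*exp(x))*exp(x)/(0.89*exp(2*x) - 1.1*exp(x) + 1.7)^2
(2) = 2*c
(3) = 7 - 6*h
(4) = 2*(q^2 - 2*q - 2)/(q^4 + 6*q^3 + 7*q^2 - 6*q + 1)
(5) = -sin(v)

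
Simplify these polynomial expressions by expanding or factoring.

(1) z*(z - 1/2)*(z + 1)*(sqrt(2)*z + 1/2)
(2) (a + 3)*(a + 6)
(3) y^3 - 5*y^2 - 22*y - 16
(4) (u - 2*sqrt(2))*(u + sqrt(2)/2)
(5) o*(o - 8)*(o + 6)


(1) = sqrt(2)*z^4 + z^3/2 + sqrt(2)*z^3/2 - sqrt(2)*z^2/2 + z^2/4 - z/4
(2) = a^2 + 9*a + 18
(3) = (y - 8)*(y + 1)*(y + 2)
(4) = u^2 - 3*sqrt(2)*u/2 - 2
(5) = o^3 - 2*o^2 - 48*o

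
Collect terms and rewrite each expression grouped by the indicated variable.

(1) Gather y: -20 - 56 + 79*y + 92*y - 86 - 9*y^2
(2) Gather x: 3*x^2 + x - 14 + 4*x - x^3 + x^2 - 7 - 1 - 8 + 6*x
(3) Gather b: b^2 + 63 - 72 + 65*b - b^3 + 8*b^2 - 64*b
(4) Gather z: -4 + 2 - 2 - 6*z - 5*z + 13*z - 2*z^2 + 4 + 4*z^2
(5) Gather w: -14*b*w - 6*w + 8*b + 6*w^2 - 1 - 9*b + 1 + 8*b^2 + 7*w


(1) = -9*y^2 + 171*y - 162
(2) = -x^3 + 4*x^2 + 11*x - 30
(3) = -b^3 + 9*b^2 + b - 9
(4) = 2*z^2 + 2*z
(5) = 8*b^2 - b + 6*w^2 + w*(1 - 14*b)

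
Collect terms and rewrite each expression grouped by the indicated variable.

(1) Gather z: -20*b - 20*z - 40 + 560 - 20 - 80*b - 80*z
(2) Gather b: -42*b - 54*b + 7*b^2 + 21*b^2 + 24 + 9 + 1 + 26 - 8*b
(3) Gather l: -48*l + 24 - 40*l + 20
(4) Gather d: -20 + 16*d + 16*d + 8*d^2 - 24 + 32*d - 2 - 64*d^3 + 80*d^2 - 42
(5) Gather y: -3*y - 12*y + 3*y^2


(1) = -100*b - 100*z + 500
(2) = 28*b^2 - 104*b + 60
(3) = 44 - 88*l
(4) = -64*d^3 + 88*d^2 + 64*d - 88
(5) = 3*y^2 - 15*y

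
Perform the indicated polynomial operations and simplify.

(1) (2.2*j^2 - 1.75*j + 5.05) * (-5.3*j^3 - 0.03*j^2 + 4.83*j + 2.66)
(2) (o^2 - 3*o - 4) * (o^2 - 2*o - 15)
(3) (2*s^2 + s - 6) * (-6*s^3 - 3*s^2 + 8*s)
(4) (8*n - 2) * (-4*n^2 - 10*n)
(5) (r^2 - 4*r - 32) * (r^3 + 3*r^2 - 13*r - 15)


(1) = -11.66*j^5 + 9.209*j^4 - 16.0865*j^3 - 2.752*j^2 + 19.7365*j + 13.433
(2) = o^4 - 5*o^3 - 13*o^2 + 53*o + 60
(3) = -12*s^5 - 12*s^4 + 49*s^3 + 26*s^2 - 48*s
(4) = -32*n^3 - 72*n^2 + 20*n
(5) = r^5 - r^4 - 57*r^3 - 59*r^2 + 476*r + 480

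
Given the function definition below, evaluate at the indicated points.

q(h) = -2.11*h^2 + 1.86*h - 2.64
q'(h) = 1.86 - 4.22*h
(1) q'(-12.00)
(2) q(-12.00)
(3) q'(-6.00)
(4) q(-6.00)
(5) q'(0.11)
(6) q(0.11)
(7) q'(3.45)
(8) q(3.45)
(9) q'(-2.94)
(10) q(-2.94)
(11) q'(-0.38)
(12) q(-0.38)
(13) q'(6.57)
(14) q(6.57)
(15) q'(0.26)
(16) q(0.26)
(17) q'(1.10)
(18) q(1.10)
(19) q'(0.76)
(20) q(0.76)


(1) = 52.50
(2) = -328.80
(3) = 27.18
(4) = -89.76
(5) = 1.40
(6) = -2.46
(7) = -12.70
(8) = -21.34
(9) = 14.27
(10) = -26.35
(11) = 3.46
(12) = -3.65
(13) = -25.87
(14) = -81.50
(15) = 0.76
(16) = -2.30
(17) = -2.78
(18) = -3.15
(19) = -1.35
(20) = -2.45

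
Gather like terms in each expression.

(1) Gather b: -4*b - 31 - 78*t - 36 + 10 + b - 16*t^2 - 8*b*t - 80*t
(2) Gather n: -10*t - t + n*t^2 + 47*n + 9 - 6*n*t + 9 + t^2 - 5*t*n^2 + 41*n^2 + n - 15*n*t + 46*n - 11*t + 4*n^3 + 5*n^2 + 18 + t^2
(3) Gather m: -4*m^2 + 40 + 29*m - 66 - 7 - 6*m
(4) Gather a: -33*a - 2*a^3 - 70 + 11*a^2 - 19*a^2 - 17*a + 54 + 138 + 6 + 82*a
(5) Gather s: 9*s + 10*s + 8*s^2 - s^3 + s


(1) = b*(-8*t - 3) - 16*t^2 - 158*t - 57
(2) = 4*n^3 + n^2*(46 - 5*t) + n*(t^2 - 21*t + 94) + 2*t^2 - 22*t + 36
(3) = -4*m^2 + 23*m - 33
(4) = -2*a^3 - 8*a^2 + 32*a + 128
(5) = -s^3 + 8*s^2 + 20*s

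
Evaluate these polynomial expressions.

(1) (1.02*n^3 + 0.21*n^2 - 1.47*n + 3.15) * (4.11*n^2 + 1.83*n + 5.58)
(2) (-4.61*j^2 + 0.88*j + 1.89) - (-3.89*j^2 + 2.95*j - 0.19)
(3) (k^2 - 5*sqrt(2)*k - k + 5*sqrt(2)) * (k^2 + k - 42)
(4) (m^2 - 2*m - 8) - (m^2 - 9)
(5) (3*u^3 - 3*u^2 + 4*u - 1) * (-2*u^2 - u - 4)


(1) = 4.1922*n^5 + 2.7297*n^4 + 0.0342*n^3 + 11.4282*n^2 - 2.4381*n + 17.577
(2) = -0.72*j^2 - 2.07*j + 2.08
(3) = k^4 - 5*sqrt(2)*k^3 - 43*k^2 + 42*k + 215*sqrt(2)*k - 210*sqrt(2)
(4) = 1 - 2*m
(5) = -6*u^5 + 3*u^4 - 17*u^3 + 10*u^2 - 15*u + 4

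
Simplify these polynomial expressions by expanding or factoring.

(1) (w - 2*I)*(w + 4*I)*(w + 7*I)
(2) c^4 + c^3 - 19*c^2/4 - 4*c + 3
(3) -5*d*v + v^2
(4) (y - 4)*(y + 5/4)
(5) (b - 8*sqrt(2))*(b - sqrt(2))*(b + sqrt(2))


(1) = w^3 + 9*I*w^2 - 6*w + 56*I
(2) = (c - 2)*(c - 1/2)*(c + 3/2)*(c + 2)
(3) = v*(-5*d + v)
(4) = y^2 - 11*y/4 - 5
(5) = b^3 - 8*sqrt(2)*b^2 - 2*b + 16*sqrt(2)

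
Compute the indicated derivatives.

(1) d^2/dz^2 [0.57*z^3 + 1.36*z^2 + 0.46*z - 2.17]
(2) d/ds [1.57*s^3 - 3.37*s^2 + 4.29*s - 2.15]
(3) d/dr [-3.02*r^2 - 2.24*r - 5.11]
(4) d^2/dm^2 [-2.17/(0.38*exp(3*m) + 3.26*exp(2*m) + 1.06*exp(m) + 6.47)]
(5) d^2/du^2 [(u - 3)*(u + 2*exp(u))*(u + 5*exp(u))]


(1) = 3.42*z + 2.72
(2) = 4.71*s^2 - 6.74*s + 4.29
(3) = -6.04*r - 2.24
(4) = (-2.17*(1.14*exp(2*m) + 6.52*exp(m) + 1.06)*(2.28*exp(2*m) + 13.04*exp(m) + 2.12)*exp(m) + (7.4214*exp(2*m) + 28.2968*exp(m) + 2.3002)*(0.38*exp(3*m) + 3.26*exp(2*m) + 1.06*exp(m) + 6.47))*exp(m)/(0.38*exp(3*m) + 3.26*exp(2*m) + 1.06*exp(m) + 6.47)^3
(5) = 7*u^2*exp(u) + 40*u*exp(2*u) + 7*u*exp(u) + 6*u - 80*exp(2*u) - 28*exp(u) - 6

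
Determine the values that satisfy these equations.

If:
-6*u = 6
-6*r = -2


Then:
r = 1/3
u = -1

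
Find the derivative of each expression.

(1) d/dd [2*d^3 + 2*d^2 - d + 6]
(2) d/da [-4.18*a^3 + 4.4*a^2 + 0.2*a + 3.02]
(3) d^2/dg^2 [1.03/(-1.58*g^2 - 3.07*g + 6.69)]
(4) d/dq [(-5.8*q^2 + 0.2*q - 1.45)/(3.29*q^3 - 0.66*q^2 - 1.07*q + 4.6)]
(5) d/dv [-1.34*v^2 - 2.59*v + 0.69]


(1) = 6*d^2 + 4*d - 1
(2) = -12.54*a^2 + 8.8*a + 0.2
(3) = (5.142584*g^2 + 9.992236*g - 1.03*(3.16*g + 3.07)*(6.32*g + 6.14) - 21.774612)/(1.58*g^2 + 3.07*g - 6.69)^3
(4) = (19.082*q^4 - 1.316*q^3 + 20.6495*q^2 - 55.274*q - 0.6315)/(10.8241*q^6 - 4.3428*q^5 - 6.605*q^4 + 31.6804*q^3 - 4.9271*q^2 - 9.844*q + 21.16)
(5) = -2.68*v - 2.59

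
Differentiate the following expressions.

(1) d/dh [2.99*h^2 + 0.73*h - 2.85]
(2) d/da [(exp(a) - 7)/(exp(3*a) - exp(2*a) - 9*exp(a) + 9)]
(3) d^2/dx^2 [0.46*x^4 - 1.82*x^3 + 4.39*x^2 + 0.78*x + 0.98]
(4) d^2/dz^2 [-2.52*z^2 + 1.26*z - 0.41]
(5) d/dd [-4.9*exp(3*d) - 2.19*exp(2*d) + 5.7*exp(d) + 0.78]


(1) = 5.98*h + 0.73
(2) = ((exp(a) - 7)*(-3*exp(2*a) + 2*exp(a) + 9) + exp(3*a) - exp(2*a) - 9*exp(a) + 9)*exp(a)/(exp(3*a) - exp(2*a) - 9*exp(a) + 9)^2
(3) = 5.52*x^2 - 10.92*x + 8.78
(4) = -5.04000000000000
(5) = (-14.7*exp(2*d) - 4.38*exp(d) + 5.7)*exp(d)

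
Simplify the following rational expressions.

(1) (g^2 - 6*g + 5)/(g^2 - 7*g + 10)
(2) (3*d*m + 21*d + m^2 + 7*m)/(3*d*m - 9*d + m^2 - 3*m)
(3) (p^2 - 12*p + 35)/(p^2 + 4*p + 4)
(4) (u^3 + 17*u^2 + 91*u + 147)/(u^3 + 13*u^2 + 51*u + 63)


(1) = (g - 1)/(g - 2)
(2) = (m + 7)/(m - 3)
(3) = (p^2 - 12*p + 35)/(p^2 + 4*p + 4)
(4) = (u + 7)/(u + 3)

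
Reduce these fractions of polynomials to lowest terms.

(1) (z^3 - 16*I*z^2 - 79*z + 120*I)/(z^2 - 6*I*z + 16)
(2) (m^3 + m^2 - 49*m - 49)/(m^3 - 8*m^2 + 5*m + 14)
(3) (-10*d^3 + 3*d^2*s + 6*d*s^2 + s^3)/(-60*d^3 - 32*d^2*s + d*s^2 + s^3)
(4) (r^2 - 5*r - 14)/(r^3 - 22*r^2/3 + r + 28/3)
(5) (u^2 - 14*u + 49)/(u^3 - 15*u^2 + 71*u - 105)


(1) = (z^2 - 8*I*z - 15)/(z + 2*I)
(2) = (m + 7)/(m - 2)
(3) = (-d + s)/(-6*d + s)
(4) = (3*r + 6)/(3*r^2 - r - 4)
(5) = (u - 7)/(u^2 - 8*u + 15)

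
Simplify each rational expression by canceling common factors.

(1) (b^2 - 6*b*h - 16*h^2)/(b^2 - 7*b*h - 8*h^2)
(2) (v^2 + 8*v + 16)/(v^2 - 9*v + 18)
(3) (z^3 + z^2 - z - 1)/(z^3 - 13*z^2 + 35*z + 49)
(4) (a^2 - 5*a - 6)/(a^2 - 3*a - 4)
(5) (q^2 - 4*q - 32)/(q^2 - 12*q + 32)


(1) = (b + 2*h)/(b + h)
(2) = (v^2 + 8*v + 16)/(v^2 - 9*v + 18)
(3) = (z^2 - 1)/(z^2 - 14*z + 49)
(4) = (a - 6)/(a - 4)
(5) = (q + 4)/(q - 4)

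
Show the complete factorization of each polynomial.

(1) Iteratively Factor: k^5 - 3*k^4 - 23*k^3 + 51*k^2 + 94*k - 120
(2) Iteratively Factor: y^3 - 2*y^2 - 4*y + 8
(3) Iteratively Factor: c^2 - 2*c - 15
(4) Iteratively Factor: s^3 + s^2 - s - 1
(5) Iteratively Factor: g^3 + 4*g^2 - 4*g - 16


(1) = (k - 3)*(k^4 - 23*k^2 - 18*k + 40) = (k - 3)*(k + 2)*(k^3 - 2*k^2 - 19*k + 20) = (k - 5)*(k - 3)*(k + 2)*(k^2 + 3*k - 4) = (k - 5)*(k - 3)*(k - 1)*(k + 2)*(k + 4)
(2) = (y - 2)*(y^2 - 4) = (y - 2)^2*(y + 2)
(3) = (c - 5)*(c + 3)
(4) = (s - 1)*(s^2 + 2*s + 1) = (s - 1)*(s + 1)*(s + 1)
(5) = (g + 2)*(g^2 + 2*g - 8) = (g - 2)*(g + 2)*(g + 4)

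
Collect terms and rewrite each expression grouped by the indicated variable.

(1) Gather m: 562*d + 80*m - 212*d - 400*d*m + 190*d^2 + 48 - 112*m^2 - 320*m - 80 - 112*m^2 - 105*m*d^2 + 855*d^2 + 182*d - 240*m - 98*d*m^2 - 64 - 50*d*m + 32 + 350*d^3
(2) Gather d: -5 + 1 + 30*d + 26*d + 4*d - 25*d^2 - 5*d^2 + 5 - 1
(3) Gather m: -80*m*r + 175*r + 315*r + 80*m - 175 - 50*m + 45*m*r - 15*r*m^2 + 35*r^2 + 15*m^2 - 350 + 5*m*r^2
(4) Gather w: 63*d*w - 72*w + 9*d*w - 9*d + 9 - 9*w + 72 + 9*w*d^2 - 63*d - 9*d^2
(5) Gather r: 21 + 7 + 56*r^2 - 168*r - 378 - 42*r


(1) = 350*d^3 + 1045*d^2 + 532*d + m^2*(-98*d - 224) + m*(-105*d^2 - 450*d - 480) - 64
(2) = -30*d^2 + 60*d
(3) = m^2*(15 - 15*r) + m*(5*r^2 - 35*r + 30) + 35*r^2 + 490*r - 525
(4) = -9*d^2 - 72*d + w*(9*d^2 + 72*d - 81) + 81
(5) = 56*r^2 - 210*r - 350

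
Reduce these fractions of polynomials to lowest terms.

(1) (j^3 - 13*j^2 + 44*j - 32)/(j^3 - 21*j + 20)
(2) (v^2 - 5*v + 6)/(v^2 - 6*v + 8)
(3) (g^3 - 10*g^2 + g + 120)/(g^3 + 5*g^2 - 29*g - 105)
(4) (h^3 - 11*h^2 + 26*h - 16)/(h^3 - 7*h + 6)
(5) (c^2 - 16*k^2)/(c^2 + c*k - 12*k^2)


(1) = (j - 8)/(j + 5)
(2) = (v - 3)/(v - 4)
(3) = (g - 8)/(g + 7)
(4) = (h - 8)/(h + 3)
(5) = (c - 4*k)/(c - 3*k)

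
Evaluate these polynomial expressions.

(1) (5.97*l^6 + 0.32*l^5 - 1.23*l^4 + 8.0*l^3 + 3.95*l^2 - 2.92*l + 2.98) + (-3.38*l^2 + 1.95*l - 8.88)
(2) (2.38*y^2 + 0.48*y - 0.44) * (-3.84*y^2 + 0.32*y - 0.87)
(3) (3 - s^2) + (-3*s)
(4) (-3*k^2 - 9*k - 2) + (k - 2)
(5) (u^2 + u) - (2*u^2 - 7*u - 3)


(1) = 5.97*l^6 + 0.32*l^5 - 1.23*l^4 + 8.0*l^3 + 0.57*l^2 - 0.97*l - 5.9
(2) = -9.1392*y^4 - 1.0816*y^3 - 0.2274*y^2 - 0.5584*y + 0.3828
(3) = -s^2 - 3*s + 3
(4) = -3*k^2 - 8*k - 4
(5) = -u^2 + 8*u + 3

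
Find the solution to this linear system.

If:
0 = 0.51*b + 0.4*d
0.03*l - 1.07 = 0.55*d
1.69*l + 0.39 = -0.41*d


Then:
b = 1.52
d = -1.93
l = 0.24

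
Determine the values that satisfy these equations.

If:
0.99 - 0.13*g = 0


Then:
g = 7.62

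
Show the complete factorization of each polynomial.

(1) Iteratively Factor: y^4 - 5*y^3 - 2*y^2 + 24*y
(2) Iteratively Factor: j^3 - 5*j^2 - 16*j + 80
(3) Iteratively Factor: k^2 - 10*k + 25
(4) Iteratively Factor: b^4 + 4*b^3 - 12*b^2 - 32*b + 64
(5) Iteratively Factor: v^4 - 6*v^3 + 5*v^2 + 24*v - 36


(1) = (y)*(y^3 - 5*y^2 - 2*y + 24) = y*(y - 3)*(y^2 - 2*y - 8) = y*(y - 3)*(y + 2)*(y - 4)
(2) = (j + 4)*(j^2 - 9*j + 20) = (j - 4)*(j + 4)*(j - 5)
(3) = (k - 5)*(k - 5)
(4) = (b + 4)*(b^3 - 12*b + 16) = (b - 2)*(b + 4)*(b^2 + 2*b - 8) = (b - 2)*(b + 4)^2*(b - 2)
(5) = (v - 3)*(v^3 - 3*v^2 - 4*v + 12) = (v - 3)^2*(v^2 - 4) = (v - 3)^2*(v - 2)*(v + 2)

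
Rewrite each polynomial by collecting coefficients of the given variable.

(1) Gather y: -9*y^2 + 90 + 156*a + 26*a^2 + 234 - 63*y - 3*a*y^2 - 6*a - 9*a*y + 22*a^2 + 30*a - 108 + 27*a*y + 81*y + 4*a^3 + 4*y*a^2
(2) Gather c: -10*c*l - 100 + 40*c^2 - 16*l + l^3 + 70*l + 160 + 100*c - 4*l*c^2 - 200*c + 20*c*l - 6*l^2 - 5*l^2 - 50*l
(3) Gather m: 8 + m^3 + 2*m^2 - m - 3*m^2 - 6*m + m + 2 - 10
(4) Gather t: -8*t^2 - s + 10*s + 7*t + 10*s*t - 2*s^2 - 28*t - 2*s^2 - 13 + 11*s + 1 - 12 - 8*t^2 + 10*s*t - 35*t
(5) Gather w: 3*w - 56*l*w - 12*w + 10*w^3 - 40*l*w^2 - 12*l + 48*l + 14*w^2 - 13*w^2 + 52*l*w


(1) = 4*a^3 + 48*a^2 + 180*a + y^2*(-3*a - 9) + y*(4*a^2 + 18*a + 18) + 216
(2) = c^2*(40 - 4*l) + c*(10*l - 100) + l^3 - 11*l^2 + 4*l + 60
(3) = m^3 - m^2 - 6*m
(4) = -4*s^2 + 20*s - 16*t^2 + t*(20*s - 56) - 24
(5) = 36*l + 10*w^3 + w^2*(1 - 40*l) + w*(-4*l - 9)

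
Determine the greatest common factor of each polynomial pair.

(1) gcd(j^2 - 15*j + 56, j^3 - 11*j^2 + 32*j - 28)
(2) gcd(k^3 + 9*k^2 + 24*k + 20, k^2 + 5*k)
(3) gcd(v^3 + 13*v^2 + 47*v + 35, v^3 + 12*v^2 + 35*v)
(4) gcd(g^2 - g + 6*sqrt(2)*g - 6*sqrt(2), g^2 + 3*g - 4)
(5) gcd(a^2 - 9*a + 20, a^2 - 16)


(1) = j - 7
(2) = k + 5
(3) = gcd((v + 1)*(v + 5)*(v + 7), v*(v + 5)*(v + 7)) = v^2 + 12*v + 35
(4) = gcd((g - 1)*(g + 6*sqrt(2)), (g - 1)*(g + 4)) = g - 1
(5) = gcd((a - 5)*(a - 4), (a - 4)*(a + 4)) = a - 4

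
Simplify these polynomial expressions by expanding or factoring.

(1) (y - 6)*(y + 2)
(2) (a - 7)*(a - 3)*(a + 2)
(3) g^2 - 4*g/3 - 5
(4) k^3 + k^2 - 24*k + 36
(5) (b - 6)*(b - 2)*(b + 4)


(1) = y^2 - 4*y - 12
(2) = a^3 - 8*a^2 + a + 42
(3) = (g - 3)*(g + 5/3)
(4) = (k - 3)*(k - 2)*(k + 6)
(5) = b^3 - 4*b^2 - 20*b + 48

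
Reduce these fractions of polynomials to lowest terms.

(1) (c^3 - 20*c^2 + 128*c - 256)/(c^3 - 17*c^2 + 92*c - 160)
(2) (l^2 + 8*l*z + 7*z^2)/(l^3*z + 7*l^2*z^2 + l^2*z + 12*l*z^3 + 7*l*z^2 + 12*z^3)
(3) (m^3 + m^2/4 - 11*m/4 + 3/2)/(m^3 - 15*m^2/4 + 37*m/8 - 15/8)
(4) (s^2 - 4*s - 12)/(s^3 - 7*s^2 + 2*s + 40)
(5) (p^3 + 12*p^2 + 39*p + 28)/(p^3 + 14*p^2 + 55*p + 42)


(1) = (c - 8)/(c - 5)
(2) = (l^2 + 8*l*z + 7*z^2)/(l^3*z + 7*l^2*z^2 + l^2*z + 12*l*z^3 + 7*l*z^2 + 12*z^3)
(3) = (8*m^2 + 10*m - 12)/(8*m^2 - 22*m + 15)
(4) = (s - 6)/(s^2 - 9*s + 20)
(5) = (p + 4)/(p + 6)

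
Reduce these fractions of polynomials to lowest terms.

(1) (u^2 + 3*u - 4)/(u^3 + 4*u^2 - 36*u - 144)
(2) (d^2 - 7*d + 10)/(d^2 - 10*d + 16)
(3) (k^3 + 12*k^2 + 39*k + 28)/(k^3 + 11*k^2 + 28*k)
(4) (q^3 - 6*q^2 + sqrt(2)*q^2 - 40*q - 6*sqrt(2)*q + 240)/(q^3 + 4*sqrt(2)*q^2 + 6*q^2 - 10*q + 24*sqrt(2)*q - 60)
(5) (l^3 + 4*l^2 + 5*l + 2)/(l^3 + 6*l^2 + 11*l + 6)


(1) = (u - 1)/(u^2 - 36)
(2) = (d - 5)/(d - 8)
(3) = (k + 1)/k
(4) = (q^2 + q*(-6 - 4*sqrt(2)) + 24*sqrt(2))/(q^2 + q*(6 - sqrt(2)) - 6*sqrt(2))
(5) = (l + 1)/(l + 3)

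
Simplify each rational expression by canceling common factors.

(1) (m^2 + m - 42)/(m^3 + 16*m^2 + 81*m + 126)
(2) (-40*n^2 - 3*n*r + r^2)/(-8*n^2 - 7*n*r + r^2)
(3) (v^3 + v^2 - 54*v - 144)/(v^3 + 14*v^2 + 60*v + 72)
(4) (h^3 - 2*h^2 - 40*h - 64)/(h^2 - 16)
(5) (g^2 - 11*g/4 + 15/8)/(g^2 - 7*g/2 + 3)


(1) = (m - 6)/(m^2 + 9*m + 18)
(2) = (5*n + r)/(n + r)
(3) = (v^2 - 5*v - 24)/(v^2 + 8*v + 12)
(4) = (h^2 - 6*h - 16)/(h - 4)
(5) = (4*g - 5)/(4*g - 8)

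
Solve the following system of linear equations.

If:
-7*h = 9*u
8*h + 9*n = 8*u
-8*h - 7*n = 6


Then:
h = 243/124
n = -96/31
u = -189/124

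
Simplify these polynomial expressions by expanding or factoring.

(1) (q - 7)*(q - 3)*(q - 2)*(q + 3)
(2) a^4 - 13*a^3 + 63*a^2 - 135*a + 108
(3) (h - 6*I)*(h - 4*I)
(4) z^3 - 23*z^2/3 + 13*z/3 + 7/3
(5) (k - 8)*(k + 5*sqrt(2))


(1) = q^4 - 9*q^3 + 5*q^2 + 81*q - 126
(2) = (a - 4)*(a - 3)^3
(3) = h^2 - 10*I*h - 24
(4) = (z - 7)*(z - 1)*(z + 1/3)
(5) = k^2 - 8*k + 5*sqrt(2)*k - 40*sqrt(2)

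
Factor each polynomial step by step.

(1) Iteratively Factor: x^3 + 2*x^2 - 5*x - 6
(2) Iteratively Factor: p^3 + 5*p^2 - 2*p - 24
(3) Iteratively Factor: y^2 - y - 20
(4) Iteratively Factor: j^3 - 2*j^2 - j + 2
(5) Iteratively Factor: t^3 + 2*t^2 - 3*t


(1) = (x + 3)*(x^2 - x - 2) = (x - 2)*(x + 3)*(x + 1)
(2) = (p - 2)*(p^2 + 7*p + 12) = (p - 2)*(p + 3)*(p + 4)
(3) = (y - 5)*(y + 4)
(4) = (j + 1)*(j^2 - 3*j + 2) = (j - 2)*(j + 1)*(j - 1)
(5) = (t + 3)*(t^2 - t) = (t - 1)*(t + 3)*(t)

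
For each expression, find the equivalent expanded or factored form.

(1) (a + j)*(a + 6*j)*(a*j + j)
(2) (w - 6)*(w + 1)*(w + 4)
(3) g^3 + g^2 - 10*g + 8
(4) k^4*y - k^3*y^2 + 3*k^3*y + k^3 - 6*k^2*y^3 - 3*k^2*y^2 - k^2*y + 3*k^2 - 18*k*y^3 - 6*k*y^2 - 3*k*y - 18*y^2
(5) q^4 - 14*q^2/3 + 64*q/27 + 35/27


(1) = a^3*j + 7*a^2*j^2 + a^2*j + 6*a*j^3 + 7*a*j^2 + 6*j^3
(2) = w^3 - w^2 - 26*w - 24
(3) = (g - 2)*(g - 1)*(g + 4)
(4) = (k + 3)*(k - 3*y)*(k + 2*y)*(k*y + 1)
(5) = (q - 5/3)*(q - 1)*(q + 1/3)*(q + 7/3)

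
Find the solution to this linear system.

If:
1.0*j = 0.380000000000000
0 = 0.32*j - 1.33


Then:
No Solution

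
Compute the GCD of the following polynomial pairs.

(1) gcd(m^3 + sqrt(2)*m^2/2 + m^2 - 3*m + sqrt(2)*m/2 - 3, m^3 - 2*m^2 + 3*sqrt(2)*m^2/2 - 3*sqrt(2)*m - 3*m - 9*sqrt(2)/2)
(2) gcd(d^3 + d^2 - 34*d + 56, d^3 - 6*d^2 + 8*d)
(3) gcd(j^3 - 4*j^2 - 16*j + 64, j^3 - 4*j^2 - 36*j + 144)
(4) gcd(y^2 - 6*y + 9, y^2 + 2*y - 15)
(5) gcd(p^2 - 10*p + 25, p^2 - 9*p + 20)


(1) = m^2 + m*(1 + 3*sqrt(2)/2) + 3*sqrt(2)/2
(2) = gcd((d - 4)*(d - 2)*(d + 7), d*(d - 4)*(d - 2)) = d^2 - 6*d + 8
(3) = gcd((j - 4)^2*(j + 4), (j - 6)*(j - 4)*(j + 6)) = j - 4
(4) = gcd((y - 3)^2, (y - 3)*(y + 5)) = y - 3
(5) = p - 5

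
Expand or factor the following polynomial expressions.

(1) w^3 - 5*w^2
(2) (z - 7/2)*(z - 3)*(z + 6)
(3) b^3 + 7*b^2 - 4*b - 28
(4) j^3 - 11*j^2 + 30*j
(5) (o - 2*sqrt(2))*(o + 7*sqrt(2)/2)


(1) = w^2*(w - 5)
(2) = z^3 - z^2/2 - 57*z/2 + 63
(3) = (b - 2)*(b + 2)*(b + 7)
(4) = j*(j - 6)*(j - 5)
(5) = o^2 + 3*sqrt(2)*o/2 - 14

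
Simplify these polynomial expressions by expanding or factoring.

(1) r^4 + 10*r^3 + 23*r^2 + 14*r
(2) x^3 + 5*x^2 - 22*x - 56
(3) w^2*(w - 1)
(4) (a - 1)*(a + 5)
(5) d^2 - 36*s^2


(1) = r*(r + 1)*(r + 2)*(r + 7)
(2) = (x - 4)*(x + 2)*(x + 7)
(3) = w^3 - w^2
(4) = a^2 + 4*a - 5
(5) = (d - 6*s)*(d + 6*s)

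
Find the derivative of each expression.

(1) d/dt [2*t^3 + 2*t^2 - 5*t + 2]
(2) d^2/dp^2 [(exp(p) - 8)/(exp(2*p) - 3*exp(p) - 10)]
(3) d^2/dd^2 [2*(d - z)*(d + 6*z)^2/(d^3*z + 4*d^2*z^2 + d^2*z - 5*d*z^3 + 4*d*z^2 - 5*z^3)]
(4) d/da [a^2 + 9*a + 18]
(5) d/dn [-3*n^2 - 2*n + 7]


(1) = 6*t^2 + 4*t - 5
(2) = (exp(4*p) - 29*exp(3*p) + 132*exp(2*p) - 422*exp(p) + 340)*exp(p)/(exp(6*p) - 9*exp(5*p) - 3*exp(4*p) + 153*exp(3*p) + 30*exp(2*p) - 900*exp(p) - 1000)
(3) = 4*(7*d^3*z - d^3 + 108*d^2*z^2 - 15*d^2*z + 540*d*z^3 - 72*d*z^2 + 900*z^4 - 120*z^3 + z^2)/(z*(d^6 + 15*d^5*z + 3*d^5 + 75*d^4*z^2 + 45*d^4*z + 3*d^4 + 125*d^3*z^3 + 225*d^3*z^2 + 45*d^3*z + d^3 + 375*d^2*z^3 + 225*d^2*z^2 + 15*d^2*z + 375*d*z^3 + 75*d*z^2 + 125*z^3))
(4) = 2*a + 9
(5) = -6*n - 2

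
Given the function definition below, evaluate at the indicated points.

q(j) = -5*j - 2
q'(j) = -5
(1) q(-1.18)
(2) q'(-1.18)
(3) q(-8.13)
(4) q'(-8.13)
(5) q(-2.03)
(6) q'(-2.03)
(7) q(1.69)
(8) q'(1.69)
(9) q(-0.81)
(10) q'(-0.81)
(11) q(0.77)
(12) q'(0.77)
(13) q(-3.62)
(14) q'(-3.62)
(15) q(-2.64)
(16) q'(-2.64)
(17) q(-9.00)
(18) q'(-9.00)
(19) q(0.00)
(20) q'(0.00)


(1) = 3.90
(2) = -5.00
(3) = 38.65
(4) = -5.00
(5) = 8.15
(6) = -5.00
(7) = -10.45
(8) = -5.00
(9) = 2.05
(10) = -5.00
(11) = -5.85
(12) = -5.00
(13) = 16.10
(14) = -5.00
(15) = 11.20
(16) = -5.00
(17) = 43.00
(18) = -5.00
(19) = -2.00
(20) = -5.00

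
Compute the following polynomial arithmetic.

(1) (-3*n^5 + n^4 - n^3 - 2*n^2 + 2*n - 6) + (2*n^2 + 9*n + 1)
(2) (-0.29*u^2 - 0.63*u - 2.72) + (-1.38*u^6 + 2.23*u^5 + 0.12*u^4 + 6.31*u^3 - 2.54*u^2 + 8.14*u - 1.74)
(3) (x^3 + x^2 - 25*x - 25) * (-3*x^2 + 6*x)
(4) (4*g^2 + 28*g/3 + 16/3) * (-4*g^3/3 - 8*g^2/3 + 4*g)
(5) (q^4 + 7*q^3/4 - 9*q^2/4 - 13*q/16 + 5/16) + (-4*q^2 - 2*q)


(1) = -3*n^5 + n^4 - n^3 + 11*n - 5
(2) = -1.38*u^6 + 2.23*u^5 + 0.12*u^4 + 6.31*u^3 - 2.83*u^2 + 7.51*u - 4.46
(3) = -3*x^5 + 3*x^4 + 81*x^3 - 75*x^2 - 150*x
(4) = -16*g^5/3 - 208*g^4/9 - 16*g^3 + 208*g^2/9 + 64*g/3
(5) = q^4 + 7*q^3/4 - 25*q^2/4 - 45*q/16 + 5/16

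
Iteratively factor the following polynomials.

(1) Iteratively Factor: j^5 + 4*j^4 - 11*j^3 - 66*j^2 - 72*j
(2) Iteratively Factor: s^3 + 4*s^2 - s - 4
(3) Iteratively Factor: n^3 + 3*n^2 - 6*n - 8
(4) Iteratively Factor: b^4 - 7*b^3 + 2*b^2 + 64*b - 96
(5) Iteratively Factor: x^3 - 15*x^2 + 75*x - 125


(1) = (j)*(j^4 + 4*j^3 - 11*j^2 - 66*j - 72) = j*(j + 3)*(j^3 + j^2 - 14*j - 24) = j*(j - 4)*(j + 3)*(j^2 + 5*j + 6) = j*(j - 4)*(j + 2)*(j + 3)*(j + 3)
(2) = (s + 4)*(s^2 - 1) = (s - 1)*(s + 4)*(s + 1)
(3) = (n + 1)*(n^2 + 2*n - 8) = (n + 1)*(n + 4)*(n - 2)
(4) = (b - 2)*(b^3 - 5*b^2 - 8*b + 48) = (b - 2)*(b + 3)*(b^2 - 8*b + 16) = (b - 4)*(b - 2)*(b + 3)*(b - 4)
(5) = (x - 5)*(x^2 - 10*x + 25) = (x - 5)^2*(x - 5)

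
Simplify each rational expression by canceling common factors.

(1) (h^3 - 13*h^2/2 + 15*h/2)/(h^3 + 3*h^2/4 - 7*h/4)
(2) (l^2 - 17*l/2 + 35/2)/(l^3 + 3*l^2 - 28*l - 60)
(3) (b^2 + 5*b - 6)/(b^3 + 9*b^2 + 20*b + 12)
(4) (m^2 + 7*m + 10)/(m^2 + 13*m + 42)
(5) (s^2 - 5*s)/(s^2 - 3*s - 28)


(1) = (4*h^2 - 26*h + 30)/(4*h^2 + 3*h - 7)
(2) = (2*l - 7)/(2*l^2 + 16*l + 24)
(3) = (b - 1)/(b^2 + 3*b + 2)
(4) = (m^2 + 7*m + 10)/(m^2 + 13*m + 42)
(5) = (s^2 - 5*s)/(s^2 - 3*s - 28)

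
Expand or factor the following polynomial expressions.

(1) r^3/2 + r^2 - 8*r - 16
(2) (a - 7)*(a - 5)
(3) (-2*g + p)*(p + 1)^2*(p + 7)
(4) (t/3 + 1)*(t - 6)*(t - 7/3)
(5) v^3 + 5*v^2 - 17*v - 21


(1) = (r/2 + 1)*(r - 4)*(r + 4)
(2) = a^2 - 12*a + 35
(3) = -2*g*p^3 - 18*g*p^2 - 30*g*p - 14*g + p^4 + 9*p^3 + 15*p^2 + 7*p
(4) = t^3/3 - 16*t^2/9 - 11*t/3 + 14
(5) = (v - 3)*(v + 1)*(v + 7)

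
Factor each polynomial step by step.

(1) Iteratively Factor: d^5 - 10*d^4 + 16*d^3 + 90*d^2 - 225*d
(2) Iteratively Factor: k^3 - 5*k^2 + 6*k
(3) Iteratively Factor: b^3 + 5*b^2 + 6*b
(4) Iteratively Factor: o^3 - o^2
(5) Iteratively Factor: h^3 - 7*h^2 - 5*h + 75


(1) = (d)*(d^4 - 10*d^3 + 16*d^2 + 90*d - 225) = d*(d - 5)*(d^3 - 5*d^2 - 9*d + 45) = d*(d - 5)*(d - 3)*(d^2 - 2*d - 15) = d*(d - 5)^2*(d - 3)*(d + 3)
(2) = (k)*(k^2 - 5*k + 6) = k*(k - 3)*(k - 2)
(3) = (b)*(b^2 + 5*b + 6) = b*(b + 2)*(b + 3)
(4) = (o)*(o^2 - o) = o^2*(o - 1)
(5) = (h - 5)*(h^2 - 2*h - 15) = (h - 5)*(h + 3)*(h - 5)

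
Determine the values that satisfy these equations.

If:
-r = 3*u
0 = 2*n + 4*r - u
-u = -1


Then:
n = 13/2
r = -3
u = 1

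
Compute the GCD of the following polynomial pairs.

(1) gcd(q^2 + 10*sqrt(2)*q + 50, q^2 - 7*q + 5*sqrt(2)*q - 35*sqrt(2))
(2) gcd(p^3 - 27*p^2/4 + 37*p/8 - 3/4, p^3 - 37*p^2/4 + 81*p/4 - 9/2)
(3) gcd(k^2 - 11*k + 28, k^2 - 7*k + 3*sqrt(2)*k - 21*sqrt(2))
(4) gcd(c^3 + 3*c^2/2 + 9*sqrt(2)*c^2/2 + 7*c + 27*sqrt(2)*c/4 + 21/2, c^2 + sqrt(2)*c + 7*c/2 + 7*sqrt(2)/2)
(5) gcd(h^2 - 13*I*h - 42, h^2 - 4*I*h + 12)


(1) = gcd((q + 5*sqrt(2))^2, (q - 7)*(q + 5*sqrt(2))) = q + 5*sqrt(2)
(2) = gcd((p - 6)*(p - 1/2)*(p - 1/4), (p - 6)*(p - 3)*(p - 1/4)) = p^2 - 25*p/4 + 3/2
(3) = k - 7
(4) = gcd((c + 3/2)*(c + sqrt(2))*(c + 7*sqrt(2)/2), (c + 7/2)*(c + sqrt(2))) = c + sqrt(2)
(5) = h - 6*I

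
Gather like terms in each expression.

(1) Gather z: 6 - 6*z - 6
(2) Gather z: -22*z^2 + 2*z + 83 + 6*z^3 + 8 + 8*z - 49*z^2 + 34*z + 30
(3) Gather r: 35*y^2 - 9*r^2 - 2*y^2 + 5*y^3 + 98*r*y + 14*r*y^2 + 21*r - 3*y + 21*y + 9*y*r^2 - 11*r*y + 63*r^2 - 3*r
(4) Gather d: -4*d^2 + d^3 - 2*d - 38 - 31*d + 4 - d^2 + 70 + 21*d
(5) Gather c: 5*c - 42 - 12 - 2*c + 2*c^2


(1) = -6*z
(2) = 6*z^3 - 71*z^2 + 44*z + 121
(3) = r^2*(9*y + 54) + r*(14*y^2 + 87*y + 18) + 5*y^3 + 33*y^2 + 18*y
(4) = d^3 - 5*d^2 - 12*d + 36
(5) = 2*c^2 + 3*c - 54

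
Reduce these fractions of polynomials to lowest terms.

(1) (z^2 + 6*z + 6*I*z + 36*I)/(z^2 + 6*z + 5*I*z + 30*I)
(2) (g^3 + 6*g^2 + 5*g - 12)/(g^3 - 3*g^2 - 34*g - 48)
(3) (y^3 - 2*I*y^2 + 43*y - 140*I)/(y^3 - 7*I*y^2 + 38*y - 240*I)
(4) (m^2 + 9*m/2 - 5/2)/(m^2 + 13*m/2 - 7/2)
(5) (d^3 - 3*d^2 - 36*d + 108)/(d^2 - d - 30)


(1) = (z + 6*I)/(z + 5*I)
(2) = (g^2 + 3*g - 4)/(g^2 - 6*g - 16)
(3) = (y^2 + 3*I*y + 28)/(y^2 - 2*I*y + 48)
(4) = (m + 5)/(m + 7)
(5) = (d^2 + 3*d - 18)/(d + 5)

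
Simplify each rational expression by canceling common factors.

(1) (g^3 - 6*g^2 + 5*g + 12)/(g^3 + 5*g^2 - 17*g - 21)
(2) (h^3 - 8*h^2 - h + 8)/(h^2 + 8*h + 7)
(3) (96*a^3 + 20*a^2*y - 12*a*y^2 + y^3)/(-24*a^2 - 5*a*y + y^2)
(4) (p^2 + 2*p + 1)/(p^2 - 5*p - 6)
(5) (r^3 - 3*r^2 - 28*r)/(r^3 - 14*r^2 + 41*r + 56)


(1) = (g - 4)/(g + 7)
(2) = (h^2 - 9*h + 8)/(h + 7)
(3) = (-12*a^2 - 4*a*y + y^2)/(3*a + y)
(4) = (p + 1)/(p - 6)
(5) = (r^2 + 4*r)/(r^2 - 7*r - 8)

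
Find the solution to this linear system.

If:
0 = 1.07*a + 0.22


Then:
a = -0.21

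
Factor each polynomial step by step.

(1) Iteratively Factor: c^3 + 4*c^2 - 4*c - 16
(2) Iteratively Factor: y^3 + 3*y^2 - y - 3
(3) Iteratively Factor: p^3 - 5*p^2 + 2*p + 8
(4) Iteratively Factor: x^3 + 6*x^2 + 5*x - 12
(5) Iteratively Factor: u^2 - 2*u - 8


(1) = (c - 2)*(c^2 + 6*c + 8) = (c - 2)*(c + 2)*(c + 4)
(2) = (y + 1)*(y^2 + 2*y - 3) = (y - 1)*(y + 1)*(y + 3)
(3) = (p - 2)*(p^2 - 3*p - 4) = (p - 2)*(p + 1)*(p - 4)
(4) = (x + 4)*(x^2 + 2*x - 3) = (x - 1)*(x + 4)*(x + 3)
(5) = (u + 2)*(u - 4)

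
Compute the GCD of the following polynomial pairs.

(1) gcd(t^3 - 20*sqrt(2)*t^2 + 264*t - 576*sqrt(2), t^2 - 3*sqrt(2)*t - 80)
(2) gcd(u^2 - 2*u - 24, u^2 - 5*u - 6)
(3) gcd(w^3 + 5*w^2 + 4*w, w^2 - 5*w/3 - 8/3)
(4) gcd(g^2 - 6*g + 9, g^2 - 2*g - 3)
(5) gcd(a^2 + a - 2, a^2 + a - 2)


(1) = gcd((t - 8*sqrt(2))*(t - 6*sqrt(2))^2, (t - 8*sqrt(2))*(t + 5*sqrt(2))) = t - 8*sqrt(2)
(2) = gcd((u - 6)*(u + 4), (u - 6)*(u + 1)) = u - 6
(3) = gcd(w*(w + 1)*(w + 4), (w - 8/3)*(w + 1)) = w + 1
(4) = g - 3
(5) = a^2 + a - 2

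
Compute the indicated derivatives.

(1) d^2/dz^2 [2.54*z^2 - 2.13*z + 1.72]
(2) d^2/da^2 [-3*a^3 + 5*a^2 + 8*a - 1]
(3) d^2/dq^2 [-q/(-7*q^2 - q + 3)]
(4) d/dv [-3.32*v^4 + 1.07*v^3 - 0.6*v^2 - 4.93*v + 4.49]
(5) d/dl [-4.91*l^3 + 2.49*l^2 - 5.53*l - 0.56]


(1) = 5.08000000000000
(2) = 10 - 18*a
(3) = 2*(q*(14*q + 1)^2 - (21*q + 1)*(7*q^2 + q - 3))/(7*q^2 + q - 3)^3
(4) = -13.28*v^3 + 3.21*v^2 - 1.2*v - 4.93
(5) = -14.73*l^2 + 4.98*l - 5.53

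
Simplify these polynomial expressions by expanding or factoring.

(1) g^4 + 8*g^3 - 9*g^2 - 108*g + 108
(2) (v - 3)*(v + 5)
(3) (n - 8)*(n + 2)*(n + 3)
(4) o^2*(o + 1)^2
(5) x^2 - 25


(1) = (g - 3)*(g - 1)*(g + 6)^2
(2) = v^2 + 2*v - 15
(3) = n^3 - 3*n^2 - 34*n - 48
(4) = o^4 + 2*o^3 + o^2
(5) = (x - 5)*(x + 5)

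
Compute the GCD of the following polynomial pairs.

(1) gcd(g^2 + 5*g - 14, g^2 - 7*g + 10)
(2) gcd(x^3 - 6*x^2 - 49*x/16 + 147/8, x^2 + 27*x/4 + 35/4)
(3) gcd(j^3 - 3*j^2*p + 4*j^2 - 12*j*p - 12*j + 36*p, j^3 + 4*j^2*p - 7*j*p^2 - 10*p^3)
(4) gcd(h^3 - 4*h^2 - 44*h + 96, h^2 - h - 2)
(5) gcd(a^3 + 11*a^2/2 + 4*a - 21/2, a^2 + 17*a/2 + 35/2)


(1) = g - 2
(2) = x + 7/4
(3) = 1
(4) = gcd((h - 8)*(h - 2)*(h + 6), (h - 2)*(h + 1)) = h - 2
(5) = a + 7/2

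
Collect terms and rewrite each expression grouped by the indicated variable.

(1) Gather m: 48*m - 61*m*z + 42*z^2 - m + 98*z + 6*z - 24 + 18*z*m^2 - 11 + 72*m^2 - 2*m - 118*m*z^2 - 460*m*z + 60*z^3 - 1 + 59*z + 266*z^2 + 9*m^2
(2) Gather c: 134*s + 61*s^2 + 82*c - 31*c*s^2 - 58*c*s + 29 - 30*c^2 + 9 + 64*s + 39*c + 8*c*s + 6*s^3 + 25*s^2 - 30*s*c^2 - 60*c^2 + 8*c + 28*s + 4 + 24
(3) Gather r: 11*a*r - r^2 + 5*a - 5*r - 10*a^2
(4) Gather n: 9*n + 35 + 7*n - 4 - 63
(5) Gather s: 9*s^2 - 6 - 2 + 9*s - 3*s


(1) = m^2*(18*z + 81) + m*(-118*z^2 - 521*z + 45) + 60*z^3 + 308*z^2 + 163*z - 36
(2) = c^2*(-30*s - 90) + c*(-31*s^2 - 50*s + 129) + 6*s^3 + 86*s^2 + 226*s + 66
(3) = -10*a^2 + 5*a - r^2 + r*(11*a - 5)
(4) = 16*n - 32
(5) = 9*s^2 + 6*s - 8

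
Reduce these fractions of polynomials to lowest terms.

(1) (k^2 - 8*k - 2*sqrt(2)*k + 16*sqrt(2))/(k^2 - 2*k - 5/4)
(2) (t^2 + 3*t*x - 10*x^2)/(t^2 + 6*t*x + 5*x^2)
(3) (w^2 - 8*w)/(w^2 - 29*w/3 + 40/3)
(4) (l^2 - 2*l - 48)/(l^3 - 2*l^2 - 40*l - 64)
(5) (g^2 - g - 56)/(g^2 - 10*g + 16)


(1) = (4*k^2 + k*(-32 - 8*sqrt(2)) + 64*sqrt(2))/(4*k^2 - 8*k - 5)
(2) = (t - 2*x)/(t + x)
(3) = 3*w/(3*w - 5)
(4) = (l + 6)/(l^2 + 6*l + 8)
(5) = (g + 7)/(g - 2)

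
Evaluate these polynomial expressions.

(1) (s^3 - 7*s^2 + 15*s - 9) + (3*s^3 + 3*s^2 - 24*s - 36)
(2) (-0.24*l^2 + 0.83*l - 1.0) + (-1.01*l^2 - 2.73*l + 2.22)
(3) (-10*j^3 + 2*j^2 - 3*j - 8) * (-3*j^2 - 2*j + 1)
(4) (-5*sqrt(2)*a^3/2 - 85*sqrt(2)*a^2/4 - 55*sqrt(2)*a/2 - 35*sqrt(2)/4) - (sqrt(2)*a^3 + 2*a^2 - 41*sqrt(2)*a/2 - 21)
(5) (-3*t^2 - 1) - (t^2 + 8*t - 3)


(1) = 4*s^3 - 4*s^2 - 9*s - 45
(2) = -1.25*l^2 - 1.9*l + 1.22
(3) = 30*j^5 + 14*j^4 - 5*j^3 + 32*j^2 + 13*j - 8
(4) = -7*sqrt(2)*a^3/2 - 85*sqrt(2)*a^2/4 - 2*a^2 - 7*sqrt(2)*a - 35*sqrt(2)/4 + 21
(5) = -4*t^2 - 8*t + 2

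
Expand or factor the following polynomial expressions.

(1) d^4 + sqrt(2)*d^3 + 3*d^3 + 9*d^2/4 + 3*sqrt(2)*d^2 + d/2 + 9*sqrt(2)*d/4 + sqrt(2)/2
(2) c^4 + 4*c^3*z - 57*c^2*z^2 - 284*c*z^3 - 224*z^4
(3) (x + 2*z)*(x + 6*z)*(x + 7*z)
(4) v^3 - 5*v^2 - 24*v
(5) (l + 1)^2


(1) = (d + 1/2)^2*(d + 2)*(d + sqrt(2))
(2) = (c - 8*z)*(c + z)*(c + 4*z)*(c + 7*z)
(3) = x^3 + 15*x^2*z + 68*x*z^2 + 84*z^3
(4) = v*(v - 8)*(v + 3)
(5) = l^2 + 2*l + 1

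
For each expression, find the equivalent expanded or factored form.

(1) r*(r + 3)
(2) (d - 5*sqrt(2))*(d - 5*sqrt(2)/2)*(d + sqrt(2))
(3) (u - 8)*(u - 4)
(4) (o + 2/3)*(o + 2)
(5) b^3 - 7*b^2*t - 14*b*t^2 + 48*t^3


(1) = r^2 + 3*r
(2) = d^3 - 13*sqrt(2)*d^2/2 + 10*d + 25*sqrt(2)
(3) = u^2 - 12*u + 32
(4) = o^2 + 8*o/3 + 4/3
(5) = (b - 8*t)*(b - 2*t)*(b + 3*t)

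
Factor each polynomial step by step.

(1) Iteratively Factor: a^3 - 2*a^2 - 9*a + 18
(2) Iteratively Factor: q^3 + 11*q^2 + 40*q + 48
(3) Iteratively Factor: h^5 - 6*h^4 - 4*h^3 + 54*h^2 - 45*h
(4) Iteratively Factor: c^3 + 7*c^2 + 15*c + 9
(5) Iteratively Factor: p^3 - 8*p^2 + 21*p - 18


(1) = (a + 3)*(a^2 - 5*a + 6) = (a - 3)*(a + 3)*(a - 2)
(2) = (q + 3)*(q^2 + 8*q + 16) = (q + 3)*(q + 4)*(q + 4)
(3) = (h)*(h^4 - 6*h^3 - 4*h^2 + 54*h - 45) = h*(h - 1)*(h^3 - 5*h^2 - 9*h + 45) = h*(h - 1)*(h + 3)*(h^2 - 8*h + 15) = h*(h - 3)*(h - 1)*(h + 3)*(h - 5)
(4) = (c + 1)*(c^2 + 6*c + 9) = (c + 1)*(c + 3)*(c + 3)
(5) = (p - 2)*(p^2 - 6*p + 9) = (p - 3)*(p - 2)*(p - 3)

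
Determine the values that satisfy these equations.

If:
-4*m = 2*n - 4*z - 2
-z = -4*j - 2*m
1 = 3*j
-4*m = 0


Then:
j = 1/3
m = 0
n = 11/3
z = 4/3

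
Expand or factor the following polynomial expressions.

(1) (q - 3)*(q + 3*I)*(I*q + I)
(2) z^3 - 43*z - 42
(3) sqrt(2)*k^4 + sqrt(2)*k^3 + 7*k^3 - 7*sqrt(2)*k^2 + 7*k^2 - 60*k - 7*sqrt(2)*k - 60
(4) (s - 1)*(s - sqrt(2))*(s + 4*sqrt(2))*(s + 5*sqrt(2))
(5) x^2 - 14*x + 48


(1) = I*q^3 - 3*q^2 - 2*I*q^2 + 6*q - 3*I*q + 9
(2) = (z - 7)*(z + 1)*(z + 6)
(3) = (k - 2*sqrt(2))*(k + 5*sqrt(2)/2)*(k + 3*sqrt(2))*(sqrt(2)*k + sqrt(2))
(4) = s^4 - s^3 + 8*sqrt(2)*s^3 - 8*sqrt(2)*s^2 + 22*s^2 - 40*sqrt(2)*s - 22*s + 40*sqrt(2)
(5) = (x - 8)*(x - 6)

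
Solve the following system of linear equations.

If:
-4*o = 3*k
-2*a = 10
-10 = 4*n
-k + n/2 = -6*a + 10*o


Then:
a = -5
k = 125/26
n = -5/2
o = -375/104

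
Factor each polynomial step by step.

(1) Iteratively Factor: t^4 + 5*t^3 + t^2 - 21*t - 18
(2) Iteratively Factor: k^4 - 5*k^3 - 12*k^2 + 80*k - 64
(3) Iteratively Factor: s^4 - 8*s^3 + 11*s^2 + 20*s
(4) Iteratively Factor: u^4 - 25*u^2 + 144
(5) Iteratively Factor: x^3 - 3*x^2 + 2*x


(1) = (t - 2)*(t^3 + 7*t^2 + 15*t + 9) = (t - 2)*(t + 3)*(t^2 + 4*t + 3) = (t - 2)*(t + 1)*(t + 3)*(t + 3)
(2) = (k + 4)*(k^3 - 9*k^2 + 24*k - 16) = (k - 4)*(k + 4)*(k^2 - 5*k + 4) = (k - 4)*(k - 1)*(k + 4)*(k - 4)
(3) = (s - 4)*(s^3 - 4*s^2 - 5*s) = s*(s - 4)*(s^2 - 4*s - 5) = s*(s - 5)*(s - 4)*(s + 1)
(4) = (u - 4)*(u^3 + 4*u^2 - 9*u - 36) = (u - 4)*(u + 3)*(u^2 + u - 12) = (u - 4)*(u - 3)*(u + 3)*(u + 4)
(5) = (x - 1)*(x^2 - 2*x) = x*(x - 1)*(x - 2)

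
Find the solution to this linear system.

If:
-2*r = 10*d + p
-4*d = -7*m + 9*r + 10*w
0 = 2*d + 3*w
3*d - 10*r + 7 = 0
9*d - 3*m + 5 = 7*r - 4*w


Then:
d = 273/443
m = 400/443
p = -3514/443
r = 392/443
w = -182/443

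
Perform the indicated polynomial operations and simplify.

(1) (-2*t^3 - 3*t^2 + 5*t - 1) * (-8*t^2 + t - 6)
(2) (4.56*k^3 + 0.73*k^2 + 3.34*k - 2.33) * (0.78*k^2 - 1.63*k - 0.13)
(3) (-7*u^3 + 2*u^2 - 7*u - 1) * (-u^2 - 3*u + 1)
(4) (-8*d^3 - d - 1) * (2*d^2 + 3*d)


(1) = 16*t^5 + 22*t^4 - 31*t^3 + 31*t^2 - 31*t + 6
(2) = 3.5568*k^5 - 6.8634*k^4 + 0.8225*k^3 - 7.3565*k^2 + 3.3637*k + 0.3029
(3) = 7*u^5 + 19*u^4 - 6*u^3 + 24*u^2 - 4*u - 1
(4) = -16*d^5 - 24*d^4 - 2*d^3 - 5*d^2 - 3*d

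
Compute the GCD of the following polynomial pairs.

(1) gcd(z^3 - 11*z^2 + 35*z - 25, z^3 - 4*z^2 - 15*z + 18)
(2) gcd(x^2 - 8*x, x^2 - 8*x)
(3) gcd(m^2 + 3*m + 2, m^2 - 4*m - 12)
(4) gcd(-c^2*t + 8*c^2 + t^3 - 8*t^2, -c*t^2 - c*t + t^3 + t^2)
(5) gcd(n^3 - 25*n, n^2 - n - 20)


(1) = gcd((z - 5)^2*(z - 1), (z - 6)*(z - 1)*(z + 3)) = z - 1
(2) = gcd(x*(x - 8), x*(x - 8)) = x^2 - 8*x
(3) = m + 2
(4) = gcd((-c + t)*(c + t)*(t - 8), t*(-c + t)*(t + 1)) = -c + t
(5) = gcd(n*(n - 5)*(n + 5), (n - 5)*(n + 4)) = n - 5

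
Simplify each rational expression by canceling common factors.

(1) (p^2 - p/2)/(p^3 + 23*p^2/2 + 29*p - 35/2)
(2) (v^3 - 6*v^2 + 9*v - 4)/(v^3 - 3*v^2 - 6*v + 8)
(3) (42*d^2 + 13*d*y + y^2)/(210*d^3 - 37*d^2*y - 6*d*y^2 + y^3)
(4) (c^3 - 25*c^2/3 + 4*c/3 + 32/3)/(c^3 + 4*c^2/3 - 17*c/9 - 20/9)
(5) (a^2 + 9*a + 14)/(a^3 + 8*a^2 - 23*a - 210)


(1) = p/(p^2 + 12*p + 35)
(2) = (v - 1)/(v + 2)
(3) = (7*d + y)/(35*d^2 - 12*d*y + y^2)
(4) = (3*c - 24)/(3*c + 5)
(5) = (a + 2)/(a^2 + a - 30)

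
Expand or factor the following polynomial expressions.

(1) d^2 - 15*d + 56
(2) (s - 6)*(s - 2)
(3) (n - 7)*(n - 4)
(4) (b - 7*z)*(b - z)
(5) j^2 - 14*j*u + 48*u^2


(1) = (d - 8)*(d - 7)
(2) = s^2 - 8*s + 12
(3) = n^2 - 11*n + 28
(4) = b^2 - 8*b*z + 7*z^2
(5) = (j - 8*u)*(j - 6*u)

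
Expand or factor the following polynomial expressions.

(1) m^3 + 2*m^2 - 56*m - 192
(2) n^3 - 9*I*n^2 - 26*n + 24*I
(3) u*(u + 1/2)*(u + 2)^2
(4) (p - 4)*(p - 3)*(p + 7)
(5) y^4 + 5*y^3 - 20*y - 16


(1) = (m - 8)*(m + 4)*(m + 6)
(2) = (n - 4*I)*(n - 3*I)*(n - 2*I)
(3) = u^4 + 9*u^3/2 + 6*u^2 + 2*u
(4) = p^3 - 37*p + 84
(5) = (y - 2)*(y + 1)*(y + 2)*(y + 4)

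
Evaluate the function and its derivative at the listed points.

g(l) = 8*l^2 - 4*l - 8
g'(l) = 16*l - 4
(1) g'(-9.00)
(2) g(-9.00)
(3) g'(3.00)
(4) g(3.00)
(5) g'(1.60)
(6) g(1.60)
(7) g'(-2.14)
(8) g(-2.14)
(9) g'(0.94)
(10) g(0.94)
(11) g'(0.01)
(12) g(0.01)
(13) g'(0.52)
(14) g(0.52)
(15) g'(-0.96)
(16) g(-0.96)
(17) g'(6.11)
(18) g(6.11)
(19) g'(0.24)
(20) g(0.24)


(1) = -148.00
(2) = 676.00
(3) = 44.00
(4) = 52.00
(5) = 21.60
(6) = 6.08
(7) = -38.24
(8) = 37.20
(9) = 11.04
(10) = -4.69
(11) = -3.84
(12) = -8.04
(13) = 4.32
(14) = -7.92
(15) = -19.36
(16) = 3.21
(17) = 93.76
(18) = 266.22
(19) = -0.16
(20) = -8.50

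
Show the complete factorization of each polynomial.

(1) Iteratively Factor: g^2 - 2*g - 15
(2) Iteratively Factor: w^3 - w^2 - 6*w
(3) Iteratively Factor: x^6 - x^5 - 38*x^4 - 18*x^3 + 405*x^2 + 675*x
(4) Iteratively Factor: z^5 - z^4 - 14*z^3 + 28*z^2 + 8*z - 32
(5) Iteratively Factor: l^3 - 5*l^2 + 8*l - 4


(1) = (g - 5)*(g + 3)
(2) = (w + 2)*(w^2 - 3*w) = (w - 3)*(w + 2)*(w)
(3) = (x - 5)*(x^5 + 4*x^4 - 18*x^3 - 108*x^2 - 135*x) = (x - 5)*(x + 3)*(x^4 + x^3 - 21*x^2 - 45*x) = (x - 5)^2*(x + 3)*(x^3 + 6*x^2 + 9*x) = (x - 5)^2*(x + 3)^2*(x^2 + 3*x) = x*(x - 5)^2*(x + 3)^2*(x + 3)
(4) = (z + 1)*(z^4 - 2*z^3 - 12*z^2 + 40*z - 32) = (z - 2)*(z + 1)*(z^3 - 12*z + 16) = (z - 2)^2*(z + 1)*(z^2 + 2*z - 8) = (z - 2)^2*(z + 1)*(z + 4)*(z - 2)
(5) = (l - 2)*(l^2 - 3*l + 2) = (l - 2)^2*(l - 1)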